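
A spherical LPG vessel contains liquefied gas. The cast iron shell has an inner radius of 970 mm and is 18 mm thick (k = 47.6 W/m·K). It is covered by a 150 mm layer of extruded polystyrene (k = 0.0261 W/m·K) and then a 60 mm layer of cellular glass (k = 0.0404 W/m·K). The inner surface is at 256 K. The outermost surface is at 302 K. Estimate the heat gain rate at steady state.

Q ≈ 93.2 W

Radial (spherical) resistances in series:
R_cast iron shell = (1/0.97 − 1/0.988)/(4π×47.6) = 3.14×10^-5 K/W
R_extruded polystyrene = (1/0.988 − 1/1.138)/(4π×0.0261) = 0.4068 K/W
R_cellular glass = (1/1.138 − 1/1.198)/(4π×0.0404) = 0.08669 K/W
R_total = 0.4935 K/W
Q = ΔT/R_total = 46/0.4935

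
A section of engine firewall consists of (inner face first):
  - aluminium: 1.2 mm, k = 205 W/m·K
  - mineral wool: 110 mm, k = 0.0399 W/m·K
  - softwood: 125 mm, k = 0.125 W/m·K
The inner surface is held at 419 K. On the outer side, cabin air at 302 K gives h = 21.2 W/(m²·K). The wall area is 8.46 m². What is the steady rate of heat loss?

Q ≈ 260 W

Model the wall as resistances in series:
R_aluminium = L/(kA) = 0.0012/(205×8.46) = 6.919×10^-7 K/W
R_mineral wool = L/(kA) = 0.11/(0.0399×8.46) = 0.3259 K/W
R_softwood = L/(kA) = 0.125/(0.125×8.46) = 0.1182 K/W
R_outer film = 1/(h_o·A) = 1/(21.2×8.46) = 0.005576 K/W
R_total = 0.4497 K/W
Q = ΔT / R_total = 117 / 0.4497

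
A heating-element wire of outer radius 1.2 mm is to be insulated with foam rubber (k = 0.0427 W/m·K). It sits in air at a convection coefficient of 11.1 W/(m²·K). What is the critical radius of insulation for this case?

r_cr ≈ 3.85 mm

For a cylinder r_cr = k/h = 0.0427/11.1
r_cr = 3.85 mm; since the bare radius (1.2 mm) is below r_cr, adding a thin layer of insulation will *increase* heat loss.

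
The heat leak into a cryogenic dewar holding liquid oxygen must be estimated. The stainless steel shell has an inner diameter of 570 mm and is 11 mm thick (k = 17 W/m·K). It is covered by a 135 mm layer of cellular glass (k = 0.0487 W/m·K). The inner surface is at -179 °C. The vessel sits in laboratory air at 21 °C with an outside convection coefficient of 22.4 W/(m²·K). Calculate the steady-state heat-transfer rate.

Q ≈ 114 W

Spherical conduction: R = (1/r_in − 1/r_out)/(4πk) per layer; series-sum.
R_stainless steel shell = (1/0.285 − 1/0.296)/(4π×17) = 6.104×10^-4 K/W
R_cellular glass = (1/0.296 − 1/0.431)/(4π×0.0487) = 1.729 K/W
R_outer film = 1/(h·4πr_o²) = 1/(22.4×4π×0.431²) = 0.01912 K/W
R_total = 1.749 K/W
Q = ΔT/R_total = 200/1.749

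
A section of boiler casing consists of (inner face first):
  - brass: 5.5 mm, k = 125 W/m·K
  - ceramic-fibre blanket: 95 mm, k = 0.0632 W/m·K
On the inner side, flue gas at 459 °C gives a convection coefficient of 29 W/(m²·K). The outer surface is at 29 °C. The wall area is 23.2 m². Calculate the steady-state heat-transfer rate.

Q ≈ 6490 W

Treating each layer as a thermal resistance in series:
R_inner film = 1/(h_i·A) = 1/(29×23.2) = 0.001486 K/W
R_brass = L/(kA) = 0.0055/(125×23.2) = 1.897×10^-6 K/W
R_ceramic-fibre blanket = L/(kA) = 0.095/(0.0632×23.2) = 0.06479 K/W
R_total = 0.06628 K/W
Q = ΔT / R_total = 430 / 0.06628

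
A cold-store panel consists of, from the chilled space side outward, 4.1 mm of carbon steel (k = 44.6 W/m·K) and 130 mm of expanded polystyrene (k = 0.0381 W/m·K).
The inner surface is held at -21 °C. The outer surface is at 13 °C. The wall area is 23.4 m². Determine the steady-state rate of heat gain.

Q ≈ 233 W

Using the resistance-network approach (series):
R_carbon steel = L/(kA) = 0.0041/(44.6×23.4) = 3.929×10^-6 K/W
R_expanded polystyrene = L/(kA) = 0.13/(0.0381×23.4) = 0.1458 K/W
R_total = 0.1458 K/W
Q = ΔT / R_total = 34 / 0.1458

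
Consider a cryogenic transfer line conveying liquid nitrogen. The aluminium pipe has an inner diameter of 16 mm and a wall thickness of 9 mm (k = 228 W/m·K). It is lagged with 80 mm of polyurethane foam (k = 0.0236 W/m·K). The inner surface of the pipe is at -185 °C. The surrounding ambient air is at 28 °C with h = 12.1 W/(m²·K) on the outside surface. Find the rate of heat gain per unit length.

Treating each annulus and film as a series resistance:
R_aluminium pipe wall = ln(17/8)/(2π×228×1) = 5.262×10^-4 K/W
R_polyurethane foam = ln(97/17)/(2π×0.0236×1) = 11.74 K/W
R_outer film = 1/(h_o·2πr_oL) = 1/(12.1×2π×0.097×1) = 0.1356 K/W
R_total = 11.88 K/W
Q = ΔT/R_total = 213/11.88

q′ ≈ 17.9 W/m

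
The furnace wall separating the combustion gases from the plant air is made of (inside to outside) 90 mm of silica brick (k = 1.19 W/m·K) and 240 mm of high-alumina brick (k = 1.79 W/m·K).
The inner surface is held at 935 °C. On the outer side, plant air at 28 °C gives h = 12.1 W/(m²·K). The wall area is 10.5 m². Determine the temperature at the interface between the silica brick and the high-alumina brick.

T ≈ 700 °C

Thermal resistances in series:
R_silica brick = L/(kA) = 0.09/(1.19×10.5) = 0.007203 K/W
R_high-alumina brick = L/(kA) = 0.24/(1.79×10.5) = 0.01277 K/W
R_outer film = 1/(h_o·A) = 1/(12.1×10.5) = 0.007871 K/W
R_total = 0.02784 K/W;  Q = ΔT/R_total = 907/0.02784 = 32580 W
T_interface = T_inner − Q·ΣR(inner→interface) = 935 − 32600×0.007203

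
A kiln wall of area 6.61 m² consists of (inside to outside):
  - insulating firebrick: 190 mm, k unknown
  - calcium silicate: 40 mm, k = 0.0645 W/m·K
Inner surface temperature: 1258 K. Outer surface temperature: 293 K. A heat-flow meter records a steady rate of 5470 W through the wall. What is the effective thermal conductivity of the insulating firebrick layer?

Treating each layer as a thermal resistance in series:
R_calcium silicate = L/(kA) = 0.04/(0.0645×6.61) = 0.09382 K/W
Sum of known resistances R_other = 0.09382 K/W
Total R = ΔT/Q = 965/5470 = 0.1764 K/W
R_insulating firebrick = R_total − R_other = 0.0826 K/W
k = L/(R·A) = 0.19/(0.0826×6.61)

k ≈ 0.348 W/(m·K)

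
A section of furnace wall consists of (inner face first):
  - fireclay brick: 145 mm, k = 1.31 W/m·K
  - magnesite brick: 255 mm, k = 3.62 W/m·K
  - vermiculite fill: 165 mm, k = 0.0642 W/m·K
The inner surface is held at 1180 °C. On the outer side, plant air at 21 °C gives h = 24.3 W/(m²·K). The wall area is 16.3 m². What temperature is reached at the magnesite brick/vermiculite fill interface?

T ≈ 1100 °C

Model the wall as resistances in series:
R_fireclay brick = L/(kA) = 0.145/(1.31×16.3) = 0.006791 K/W
R_magnesite brick = L/(kA) = 0.255/(3.62×16.3) = 0.004322 K/W
R_vermiculite fill = L/(kA) = 0.165/(0.0642×16.3) = 0.1577 K/W
R_outer film = 1/(h_o·A) = 1/(24.3×16.3) = 0.002525 K/W
R_total = 0.1713 K/W;  Q = ΔT/R_total = 1159/0.1713 = 6765 W
T_interface = T_inner − Q·ΣR(inner→interface) = 1180 − 6770×0.01111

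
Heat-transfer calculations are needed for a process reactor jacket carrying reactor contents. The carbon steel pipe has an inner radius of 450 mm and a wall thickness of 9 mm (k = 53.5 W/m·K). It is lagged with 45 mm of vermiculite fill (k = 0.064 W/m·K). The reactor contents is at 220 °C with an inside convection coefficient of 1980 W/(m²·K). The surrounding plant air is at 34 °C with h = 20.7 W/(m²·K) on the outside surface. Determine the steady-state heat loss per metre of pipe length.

q′ ≈ 750 W/m

Cylindrical conduction, so R = ln(r₂/r₁)/(2πkL) per layer, in series:
R_inner film = 1/(h_i·2πr₁L) = 1/(1980×2π×0.45×1) = 1.786×10^-4 K/W
R_carbon steel pipe wall = ln(459/450)/(2π×53.5×1) = 5.891×10^-5 K/W
R_vermiculite fill = ln(504/459)/(2π×0.064×1) = 0.2326 K/W
R_outer film = 1/(h_o·2πr_oL) = 1/(20.7×2π×0.504×1) = 0.01526 K/W
R_total = 0.2481 K/W
Q = ΔT/R_total = 186/0.2481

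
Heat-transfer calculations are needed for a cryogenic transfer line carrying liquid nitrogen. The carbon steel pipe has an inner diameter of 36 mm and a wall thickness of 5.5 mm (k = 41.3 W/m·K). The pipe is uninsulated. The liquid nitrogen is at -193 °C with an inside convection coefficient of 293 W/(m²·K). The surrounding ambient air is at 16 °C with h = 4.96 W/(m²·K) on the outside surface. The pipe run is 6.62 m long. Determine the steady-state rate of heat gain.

Cylindrical conduction, so R = ln(r₂/r₁)/(2πkL) per layer, in series:
R_inner film = 1/(h_i·2πr₁L) = 1/(293×2π×0.018×6.62) = 0.004559 K/W
R_carbon steel pipe wall = ln(23.5/18)/(2π×41.3×6.62) = 1.552×10^-4 K/W
R_outer film = 1/(h_o·2πr_oL) = 1/(4.96×2π×0.0235×6.62) = 0.2063 K/W
R_total = 0.211 K/W
Q = ΔT/R_total = 209/0.211

Q ≈ 991 W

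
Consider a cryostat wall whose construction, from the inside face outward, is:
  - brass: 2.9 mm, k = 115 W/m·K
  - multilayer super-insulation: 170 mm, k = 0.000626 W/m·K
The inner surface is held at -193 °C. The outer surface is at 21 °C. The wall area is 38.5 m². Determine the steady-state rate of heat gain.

Thermal resistances in series:
R_brass = L/(kA) = 0.0029/(115×38.5) = 6.55×10^-7 K/W
R_multilayer super-insulation = L/(kA) = 0.17/(0.000626×38.5) = 7.054 K/W
R_total = 7.054 K/W
Q = ΔT / R_total = 214 / 7.054

Q ≈ 30.3 W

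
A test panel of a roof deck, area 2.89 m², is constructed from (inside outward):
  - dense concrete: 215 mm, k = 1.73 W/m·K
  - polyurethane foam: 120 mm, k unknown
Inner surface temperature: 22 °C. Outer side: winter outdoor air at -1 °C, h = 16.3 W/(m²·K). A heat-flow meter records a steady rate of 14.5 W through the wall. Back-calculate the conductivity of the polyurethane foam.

Model the wall as resistances in series:
R_dense concrete = L/(kA) = 0.215/(1.73×2.89) = 0.043 K/W
R_outer film = 1/(h_o·A) = 1/(16.3×2.89) = 0.02123 K/W
Sum of known resistances R_other = 0.06423 K/W
Total R = ΔT/Q = 23/14.5 = 1.586 K/W
R_polyurethane foam = R_total − R_other = 1.522 K/W
k = L/(R·A) = 0.12/(1.522×2.89)

k ≈ 0.0273 W/(m·K)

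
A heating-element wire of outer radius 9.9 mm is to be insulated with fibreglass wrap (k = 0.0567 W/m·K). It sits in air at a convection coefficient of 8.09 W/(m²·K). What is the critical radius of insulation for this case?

For a cylinder r_cr = k/h = 0.0567/8.09
r_cr = 7.01 mm; since the bare radius (9.9 mm) is above r_cr, any added insulation will reduce heat loss.

r_cr ≈ 7.01 mm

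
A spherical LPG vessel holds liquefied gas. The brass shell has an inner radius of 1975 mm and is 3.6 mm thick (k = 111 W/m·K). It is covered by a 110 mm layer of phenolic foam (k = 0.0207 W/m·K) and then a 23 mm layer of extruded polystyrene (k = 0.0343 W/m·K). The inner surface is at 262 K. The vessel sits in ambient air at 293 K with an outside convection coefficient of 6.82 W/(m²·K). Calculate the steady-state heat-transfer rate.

Q ≈ 265 W

Radial (spherical) resistances in series:
R_brass shell = (1/1.975 − 1/1.9786)/(4π×111) = 6.605×10^-7 K/W
R_phenolic foam = (1/1.9786 − 1/2.0886)/(4π×0.0207) = 0.1023 K/W
R_extruded polystyrene = (1/2.0886 − 1/2.1116)/(4π×0.0343) = 0.0121 K/W
R_outer film = 1/(h·4πr_o²) = 1/(6.82×4π×2.1116²) = 0.002617 K/W
R_total = 0.117 K/W
Q = ΔT/R_total = 31/0.117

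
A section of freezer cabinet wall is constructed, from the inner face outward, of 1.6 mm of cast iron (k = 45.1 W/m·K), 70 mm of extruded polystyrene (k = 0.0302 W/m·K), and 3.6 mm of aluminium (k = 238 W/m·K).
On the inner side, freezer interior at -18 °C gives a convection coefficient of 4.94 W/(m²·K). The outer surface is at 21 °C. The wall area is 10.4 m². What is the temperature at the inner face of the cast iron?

Using the resistance-network approach (series):
R_inner film = 1/(h_i·A) = 1/(4.94×10.4) = 0.01946 K/W
R_cast iron = L/(kA) = 0.0016/(45.1×10.4) = 3.411×10^-6 K/W
R_extruded polystyrene = L/(kA) = 0.07/(0.0302×10.4) = 0.2229 K/W
R_aluminium = L/(kA) = 0.0036/(238×10.4) = 1.454×10^-6 K/W
R_total = 0.2423 K/W;  Q = ΔT/R_total = 39/0.2423 = 160.9 W
T_interface = T_inner + Q·ΣR(inner→interface) = -18 + 161×0.01946

T ≈ -14.9 °C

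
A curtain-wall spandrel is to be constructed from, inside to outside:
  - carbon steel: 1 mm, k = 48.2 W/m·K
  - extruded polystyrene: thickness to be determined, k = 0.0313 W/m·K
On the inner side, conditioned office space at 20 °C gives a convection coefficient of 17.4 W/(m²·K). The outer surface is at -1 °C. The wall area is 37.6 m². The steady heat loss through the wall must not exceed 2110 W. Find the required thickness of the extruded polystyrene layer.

Series thermal resistances:
R_inner film = 1/(h_i·A) = 1/(17.4×37.6) = 0.001528 K/W
R_carbon steel = L/(kA) = 0.001/(48.2×37.6) = 5.518×10^-7 K/W
Sum of the known resistances R_other = 0.001529 K/W
Required total resistance R_tot = ΔT/Q_allow = 21/2110 = 0.009953 K/W
R_extruded polystyrene = R_tot − R_other = 0.008424 K/W
L = R·k·A = 0.008424×0.0313×37.6

L ≈ 9.91 mm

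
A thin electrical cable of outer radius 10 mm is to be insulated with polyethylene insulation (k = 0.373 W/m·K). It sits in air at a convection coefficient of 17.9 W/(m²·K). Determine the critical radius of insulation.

For a cylinder r_cr = k/h = 0.373/17.9
r_cr = 20.8 mm; since the bare radius (10 mm) is below r_cr, adding a thin layer of insulation will *increase* heat loss.

r_cr ≈ 20.8 mm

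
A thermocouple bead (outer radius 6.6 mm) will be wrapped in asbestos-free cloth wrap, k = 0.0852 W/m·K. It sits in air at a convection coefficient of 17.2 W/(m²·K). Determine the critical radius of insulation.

For a sphere r_cr = 2k/h = 2×0.0852/17.2
r_cr = 9.91 mm; since the bare radius (6.6 mm) is below r_cr, adding a thin layer of insulation will *increase* heat loss.

r_cr ≈ 9.91 mm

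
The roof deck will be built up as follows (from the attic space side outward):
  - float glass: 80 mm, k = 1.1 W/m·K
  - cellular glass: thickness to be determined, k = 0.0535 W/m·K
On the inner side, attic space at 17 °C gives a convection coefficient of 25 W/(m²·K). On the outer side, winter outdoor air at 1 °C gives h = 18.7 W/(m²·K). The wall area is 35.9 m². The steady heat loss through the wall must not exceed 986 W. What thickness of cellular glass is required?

Thermal resistances in series:
R_inner film = 1/(h_i·A) = 1/(25×35.9) = 0.001114 K/W
R_float glass = L/(kA) = 0.08/(1.1×35.9) = 0.002026 K/W
R_outer film = 1/(h_o·A) = 1/(18.7×35.9) = 0.00149 K/W
Sum of the known resistances R_other = 0.00463 K/W
Required total resistance R_tot = ΔT/Q_allow = 16/986 = 0.01623 K/W
R_cellular glass = R_tot − R_other = 0.0116 K/W
L = R·k·A = 0.0116×0.0535×35.9

L ≈ 22.3 mm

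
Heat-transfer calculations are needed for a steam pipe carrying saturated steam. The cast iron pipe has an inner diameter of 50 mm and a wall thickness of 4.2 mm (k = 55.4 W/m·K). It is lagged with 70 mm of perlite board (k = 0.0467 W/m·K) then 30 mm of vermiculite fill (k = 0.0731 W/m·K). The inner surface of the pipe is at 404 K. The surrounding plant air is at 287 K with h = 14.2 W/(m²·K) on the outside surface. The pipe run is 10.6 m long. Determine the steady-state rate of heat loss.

Treating each annulus and film as a series resistance:
R_cast iron pipe wall = ln(29.2/25)/(2π×55.4×10.6) = 4.209×10^-5 K/W
R_perlite board = ln(99.2/29.2)/(2π×0.0467×10.6) = 0.3932 K/W
R_vermiculite fill = ln(129.2/99.2)/(2π×0.0731×10.6) = 0.05427 K/W
R_outer film = 1/(h_o·2πr_oL) = 1/(14.2×2π×0.1292×10.6) = 0.008184 K/W
R_total = 0.4557 K/W
Q = ΔT/R_total = 117/0.4557

Q ≈ 257 W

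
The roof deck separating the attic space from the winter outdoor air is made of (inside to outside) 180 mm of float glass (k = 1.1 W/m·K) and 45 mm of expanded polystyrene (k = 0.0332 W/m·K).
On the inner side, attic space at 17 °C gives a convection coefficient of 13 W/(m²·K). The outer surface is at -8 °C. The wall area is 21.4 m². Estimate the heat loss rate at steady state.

Q ≈ 335 W

Using the resistance-network approach (series):
R_inner film = 1/(h_i·A) = 1/(13×21.4) = 0.003595 K/W
R_float glass = L/(kA) = 0.18/(1.1×21.4) = 0.007647 K/W
R_expanded polystyrene = L/(kA) = 0.045/(0.0332×21.4) = 0.06334 K/W
R_total = 0.07458 K/W
Q = ΔT / R_total = 25 / 0.07458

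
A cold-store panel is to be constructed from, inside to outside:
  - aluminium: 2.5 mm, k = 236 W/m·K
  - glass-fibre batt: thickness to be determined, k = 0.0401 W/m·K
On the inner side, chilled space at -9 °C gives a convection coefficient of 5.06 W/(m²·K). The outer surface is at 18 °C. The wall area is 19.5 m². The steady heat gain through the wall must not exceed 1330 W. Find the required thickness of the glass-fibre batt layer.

Series thermal resistances:
R_inner film = 1/(h_i·A) = 1/(5.06×19.5) = 0.01013 K/W
R_aluminium = L/(kA) = 0.0025/(236×19.5) = 5.432×10^-7 K/W
Sum of the known resistances R_other = 0.01014 K/W
Required total resistance R_tot = ΔT/Q_allow = 27/1330 = 0.0203 K/W
R_glass-fibre batt = R_tot − R_other = 0.01017 K/W
L = R·k·A = 0.01017×0.0401×19.5

L ≈ 7.95 mm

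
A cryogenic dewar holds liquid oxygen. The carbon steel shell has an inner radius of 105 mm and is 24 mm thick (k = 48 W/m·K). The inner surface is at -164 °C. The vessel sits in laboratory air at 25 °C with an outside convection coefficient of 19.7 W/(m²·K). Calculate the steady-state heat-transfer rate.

Q ≈ 769 W

For a spherical shell R = (1/r₁ − 1/r₂)/(4πk); film R = 1/(h·4πr²). In series:
R_carbon steel shell = (1/0.105 − 1/0.129)/(4π×48) = 0.002938 K/W
R_outer film = 1/(h·4πr_o²) = 1/(19.7×4π×0.129²) = 0.2427 K/W
R_total = 0.2457 K/W
Q = ΔT/R_total = 189/0.2457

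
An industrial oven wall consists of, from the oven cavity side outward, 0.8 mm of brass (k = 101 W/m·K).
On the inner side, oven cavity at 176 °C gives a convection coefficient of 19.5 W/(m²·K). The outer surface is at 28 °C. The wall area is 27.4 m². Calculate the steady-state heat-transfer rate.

Model the wall as resistances in series:
R_inner film = 1/(h_i·A) = 1/(19.5×27.4) = 0.001872 K/W
R_brass = L/(kA) = 0.0008/(101×27.4) = 2.891×10^-7 K/W
R_total = 0.001872 K/W
Q = ΔT / R_total = 148 / 0.001872

Q ≈ 79100 W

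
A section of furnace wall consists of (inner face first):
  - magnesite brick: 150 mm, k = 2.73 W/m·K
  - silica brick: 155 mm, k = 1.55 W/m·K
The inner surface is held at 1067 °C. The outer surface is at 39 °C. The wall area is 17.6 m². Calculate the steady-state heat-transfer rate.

Model the wall as resistances in series:
R_magnesite brick = L/(kA) = 0.15/(2.73×17.6) = 0.003122 K/W
R_silica brick = L/(kA) = 0.155/(1.55×17.6) = 0.005682 K/W
R_total = 0.008804 K/W
Q = ΔT / R_total = 1028 / 0.008804

Q ≈ 117000 W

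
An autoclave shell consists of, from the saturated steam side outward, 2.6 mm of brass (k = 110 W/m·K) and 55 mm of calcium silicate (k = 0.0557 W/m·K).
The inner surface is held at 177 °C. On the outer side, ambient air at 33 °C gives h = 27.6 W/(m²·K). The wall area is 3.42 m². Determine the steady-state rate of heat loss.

Q ≈ 481 W

Model the wall as resistances in series:
R_brass = L/(kA) = 0.0026/(110×3.42) = 6.911×10^-6 K/W
R_calcium silicate = L/(kA) = 0.055/(0.0557×3.42) = 0.2887 K/W
R_outer film = 1/(h_o·A) = 1/(27.6×3.42) = 0.01059 K/W
R_total = 0.2993 K/W
Q = ΔT / R_total = 144 / 0.2993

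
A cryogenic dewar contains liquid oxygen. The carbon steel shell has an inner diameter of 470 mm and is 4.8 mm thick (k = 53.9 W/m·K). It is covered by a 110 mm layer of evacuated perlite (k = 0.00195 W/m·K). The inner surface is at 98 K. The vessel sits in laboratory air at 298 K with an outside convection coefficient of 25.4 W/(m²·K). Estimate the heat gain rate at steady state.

Spherical conduction: R = (1/r_in − 1/r_out)/(4πk) per layer; series-sum.
R_carbon steel shell = (1/0.235 − 1/0.2398)/(4π×53.9) = 1.258×10^-4 K/W
R_evacuated perlite = (1/0.2398 − 1/0.3498)/(4π×0.00195) = 53.52 K/W
R_outer film = 1/(h·4πr_o²) = 1/(25.4×4π×0.3498²) = 0.0256 K/W
R_total = 53.54 K/W
Q = ΔT/R_total = 200/53.54

Q ≈ 3.74 W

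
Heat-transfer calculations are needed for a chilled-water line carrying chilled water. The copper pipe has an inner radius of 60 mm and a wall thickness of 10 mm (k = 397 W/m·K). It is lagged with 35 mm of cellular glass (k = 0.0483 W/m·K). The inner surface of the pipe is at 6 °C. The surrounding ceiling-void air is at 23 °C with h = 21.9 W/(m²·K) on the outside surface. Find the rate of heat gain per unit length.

Per-layer cylindrical resistances, series-summed:
R_copper pipe wall = ln(70/60)/(2π×397×1) = 6.18×10^-5 K/W
R_cellular glass = ln(105/70)/(2π×0.0483×1) = 1.336 K/W
R_outer film = 1/(h_o·2πr_oL) = 1/(21.9×2π×0.105×1) = 0.06921 K/W
R_total = 1.405 K/W
Q = ΔT/R_total = 17/1.405

q′ ≈ 12.1 W/m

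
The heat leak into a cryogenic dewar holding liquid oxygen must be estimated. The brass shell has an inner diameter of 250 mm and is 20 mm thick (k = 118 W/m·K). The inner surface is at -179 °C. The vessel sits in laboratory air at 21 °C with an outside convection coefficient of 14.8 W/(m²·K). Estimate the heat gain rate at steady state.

Q ≈ 780 W

For a spherical shell R = (1/r₁ − 1/r₂)/(4πk); film R = 1/(h·4πr²). In series:
R_brass shell = (1/0.125 − 1/0.145)/(4π×118) = 7.441×10^-4 K/W
R_outer film = 1/(h·4πr_o²) = 1/(14.8×4π×0.145²) = 0.2557 K/W
R_total = 0.2565 K/W
Q = ΔT/R_total = 200/0.2565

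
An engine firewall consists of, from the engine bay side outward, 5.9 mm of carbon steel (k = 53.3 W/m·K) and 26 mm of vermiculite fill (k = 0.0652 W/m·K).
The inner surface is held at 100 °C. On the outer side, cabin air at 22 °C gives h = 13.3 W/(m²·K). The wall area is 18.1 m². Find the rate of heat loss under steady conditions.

Q ≈ 2980 W

Model the wall as resistances in series:
R_carbon steel = L/(kA) = 0.0059/(53.3×18.1) = 6.116×10^-6 K/W
R_vermiculite fill = L/(kA) = 0.026/(0.0652×18.1) = 0.02203 K/W
R_outer film = 1/(h_o·A) = 1/(13.3×18.1) = 0.004154 K/W
R_total = 0.02619 K/W
Q = ΔT / R_total = 78 / 0.02619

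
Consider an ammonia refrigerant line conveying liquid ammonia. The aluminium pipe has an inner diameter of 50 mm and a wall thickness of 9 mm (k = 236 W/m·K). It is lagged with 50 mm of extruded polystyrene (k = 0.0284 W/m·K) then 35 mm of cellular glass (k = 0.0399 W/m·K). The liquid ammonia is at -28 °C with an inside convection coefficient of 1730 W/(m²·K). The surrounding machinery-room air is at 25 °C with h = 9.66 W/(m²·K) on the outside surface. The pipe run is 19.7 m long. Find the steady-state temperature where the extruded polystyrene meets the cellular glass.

For a radial system each layer contributes R = ln(r_out/r_in)/(2πkL); films add R = 1/(hA).
R_inner film = 1/(h_i·2πr₁L) = 1/(1730×2π×0.025×19.7) = 1.868×10^-4 K/W
R_aluminium pipe wall = ln(34/25)/(2π×236×19.7) = 1.053×10^-5 K/W
R_extruded polystyrene = ln(84/34)/(2π×0.0284×19.7) = 0.2573 K/W
R_cellular glass = ln(119/84)/(2π×0.0399×19.7) = 0.07052 K/W
R_outer film = 1/(h_o·2πr_oL) = 1/(9.66×2π×0.119×19.7) = 0.007028 K/W
R_total = 0.335 K/W
Q = ΔT/R_total = 53/0.335
Q = 158 W
T_interface = T_inner + Q·ΣR(inner→interface) = -28 + 158×0.2575

T ≈ 12.7 °C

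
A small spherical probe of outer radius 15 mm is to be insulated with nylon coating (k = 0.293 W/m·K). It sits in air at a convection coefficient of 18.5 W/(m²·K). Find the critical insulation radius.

For a sphere r_cr = 2k/h = 2×0.293/18.5
r_cr = 31.7 mm; since the bare radius (15 mm) is below r_cr, adding a thin layer of insulation will *increase* heat loss.

r_cr ≈ 31.7 mm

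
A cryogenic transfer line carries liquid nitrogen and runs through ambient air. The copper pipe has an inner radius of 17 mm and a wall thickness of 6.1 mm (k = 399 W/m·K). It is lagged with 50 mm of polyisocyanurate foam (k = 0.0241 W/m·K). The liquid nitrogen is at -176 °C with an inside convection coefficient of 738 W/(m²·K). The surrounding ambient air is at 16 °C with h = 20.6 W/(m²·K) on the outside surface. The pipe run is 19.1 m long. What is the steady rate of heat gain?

Cylindrical conduction, so R = ln(r₂/r₁)/(2πkL) per layer, in series:
R_inner film = 1/(h_i·2πr₁L) = 1/(738×2π×0.017×19.1) = 6.642×10^-4 K/W
R_copper pipe wall = ln(23.1/17)/(2π×399×19.1) = 6.403×10^-6 K/W
R_polyisocyanurate foam = ln(73.1/23.1)/(2π×0.0241×19.1) = 0.3983 K/W
R_outer film = 1/(h_o·2πr_oL) = 1/(20.6×2π×0.0731×19.1) = 0.005534 K/W
R_total = 0.4045 K/W
Q = ΔT/R_total = 192/0.4045

Q ≈ 475 W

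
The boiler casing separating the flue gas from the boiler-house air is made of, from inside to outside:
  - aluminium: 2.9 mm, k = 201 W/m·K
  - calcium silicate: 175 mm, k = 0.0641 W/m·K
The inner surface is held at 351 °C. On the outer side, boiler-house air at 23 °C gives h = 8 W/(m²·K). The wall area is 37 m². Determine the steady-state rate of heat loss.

Using the resistance-network approach (series):
R_aluminium = L/(kA) = 0.0029/(201×37) = 3.899×10^-7 K/W
R_calcium silicate = L/(kA) = 0.175/(0.0641×37) = 0.07379 K/W
R_outer film = 1/(h_o·A) = 1/(8×37) = 0.003378 K/W
R_total = 0.07717 K/W
Q = ΔT / R_total = 328 / 0.07717

Q ≈ 4250 W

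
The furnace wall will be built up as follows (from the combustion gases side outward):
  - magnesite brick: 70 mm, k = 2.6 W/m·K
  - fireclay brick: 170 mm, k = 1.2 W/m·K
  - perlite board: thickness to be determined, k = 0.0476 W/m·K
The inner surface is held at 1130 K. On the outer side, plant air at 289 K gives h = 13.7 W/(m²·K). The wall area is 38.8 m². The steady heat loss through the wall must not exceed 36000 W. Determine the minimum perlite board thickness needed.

L ≈ 31.6 mm

Treating each layer as a thermal resistance in series:
R_magnesite brick = L/(kA) = 0.07/(2.6×38.8) = 6.939×10^-4 K/W
R_fireclay brick = L/(kA) = 0.17/(1.2×38.8) = 0.003651 K/W
R_outer film = 1/(h_o·A) = 1/(13.7×38.8) = 0.001881 K/W
Sum of the known resistances R_other = 0.006226 K/W
Required total resistance R_tot = ΔT/Q_allow = 841/36000 = 0.02336 K/W
R_perlite board = R_tot − R_other = 0.01713 K/W
L = R·k·A = 0.01713×0.0476×38.8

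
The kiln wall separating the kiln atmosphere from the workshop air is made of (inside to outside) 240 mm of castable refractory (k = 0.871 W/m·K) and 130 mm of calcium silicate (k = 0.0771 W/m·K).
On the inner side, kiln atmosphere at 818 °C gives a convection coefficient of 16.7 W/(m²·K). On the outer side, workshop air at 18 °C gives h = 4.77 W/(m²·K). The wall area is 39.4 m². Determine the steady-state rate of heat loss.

Model the wall as resistances in series:
R_inner film = 1/(h_i·A) = 1/(16.7×39.4) = 0.00152 K/W
R_castable refractory = L/(kA) = 0.24/(0.871×39.4) = 0.006994 K/W
R_calcium silicate = L/(kA) = 0.13/(0.0771×39.4) = 0.04279 K/W
R_outer film = 1/(h_o·A) = 1/(4.77×39.4) = 0.005321 K/W
R_total = 0.05663 K/W
Q = ΔT / R_total = 800 / 0.05663

Q ≈ 14100 W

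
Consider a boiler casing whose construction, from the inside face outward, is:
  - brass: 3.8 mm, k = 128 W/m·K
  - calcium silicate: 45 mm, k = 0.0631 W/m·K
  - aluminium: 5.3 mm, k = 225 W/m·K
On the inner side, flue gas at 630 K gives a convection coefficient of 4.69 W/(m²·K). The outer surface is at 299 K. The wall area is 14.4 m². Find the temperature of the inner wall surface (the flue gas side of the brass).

T ≈ 554 K

Thermal resistances in series:
R_inner film = 1/(h_i·A) = 1/(4.69×14.4) = 0.01481 K/W
R_brass = L/(kA) = 0.0038/(128×14.4) = 2.062×10^-6 K/W
R_calcium silicate = L/(kA) = 0.045/(0.0631×14.4) = 0.04952 K/W
R_aluminium = L/(kA) = 0.0053/(225×14.4) = 1.636×10^-6 K/W
R_total = 0.06434 K/W;  Q = ΔT/R_total = 331/0.06434 = 5145 W
T_interface = T_inner − Q·ΣR(inner→interface) = 630 − 5140×0.01481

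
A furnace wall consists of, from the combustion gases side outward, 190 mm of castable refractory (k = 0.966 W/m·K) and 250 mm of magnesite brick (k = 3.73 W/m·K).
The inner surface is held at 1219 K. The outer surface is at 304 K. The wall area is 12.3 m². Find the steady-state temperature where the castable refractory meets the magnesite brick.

Model the wall as resistances in series:
R_castable refractory = L/(kA) = 0.19/(0.966×12.3) = 0.01599 K/W
R_magnesite brick = L/(kA) = 0.25/(3.73×12.3) = 0.005449 K/W
R_total = 0.02144 K/W;  Q = ΔT/R_total = 915/0.02144 = 42680 W
T_interface = T_inner − Q·ΣR(inner→interface) = 1219 − 42700×0.01599

T ≈ 537 K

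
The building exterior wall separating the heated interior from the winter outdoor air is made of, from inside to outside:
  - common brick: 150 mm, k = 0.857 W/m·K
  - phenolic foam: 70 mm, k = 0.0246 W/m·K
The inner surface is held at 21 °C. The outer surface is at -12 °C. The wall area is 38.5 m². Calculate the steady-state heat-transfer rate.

Q ≈ 421 W

Model the wall as resistances in series:
R_common brick = L/(kA) = 0.15/(0.857×38.5) = 0.004546 K/W
R_phenolic foam = L/(kA) = 0.07/(0.0246×38.5) = 0.07391 K/W
R_total = 0.07846 K/W
Q = ΔT / R_total = 33 / 0.07846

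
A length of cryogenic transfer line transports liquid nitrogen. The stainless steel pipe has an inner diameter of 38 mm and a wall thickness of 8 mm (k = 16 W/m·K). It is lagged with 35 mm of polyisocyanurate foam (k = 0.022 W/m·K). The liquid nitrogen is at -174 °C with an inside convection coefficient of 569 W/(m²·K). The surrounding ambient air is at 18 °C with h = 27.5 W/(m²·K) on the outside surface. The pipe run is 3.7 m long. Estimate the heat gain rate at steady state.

Q ≈ 116 W

Cylindrical conduction, so R = ln(r₂/r₁)/(2πkL) per layer, in series:
R_inner film = 1/(h_i·2πr₁L) = 1/(569×2π×0.019×3.7) = 0.003979 K/W
R_stainless steel pipe wall = ln(27/19)/(2π×16×3.7) = 9.447×10^-4 K/W
R_polyisocyanurate foam = ln(62/27)/(2π×0.022×3.7) = 1.625 K/W
R_outer film = 1/(h_o·2πr_oL) = 1/(27.5×2π×0.062×3.7) = 0.02523 K/W
R_total = 1.656 K/W
Q = ΔT/R_total = 192/1.656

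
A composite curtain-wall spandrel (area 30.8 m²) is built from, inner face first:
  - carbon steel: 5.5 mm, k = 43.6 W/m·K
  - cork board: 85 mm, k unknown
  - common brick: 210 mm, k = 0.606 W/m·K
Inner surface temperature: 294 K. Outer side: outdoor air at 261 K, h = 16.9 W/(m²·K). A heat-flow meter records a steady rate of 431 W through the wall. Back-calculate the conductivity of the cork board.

Series thermal resistances:
R_carbon steel = L/(kA) = 0.0055/(43.6×30.8) = 4.096×10^-6 K/W
R_common brick = L/(kA) = 0.21/(0.606×30.8) = 0.01125 K/W
R_outer film = 1/(h_o·A) = 1/(16.9×30.8) = 0.001921 K/W
Sum of known resistances R_other = 0.01318 K/W
Total R = ΔT/Q = 33/431 = 0.07657 K/W
R_cork board = R_total − R_other = 0.06339 K/W
k = L/(R·A) = 0.085/(0.06339×30.8)

k ≈ 0.0435 W/(m·K)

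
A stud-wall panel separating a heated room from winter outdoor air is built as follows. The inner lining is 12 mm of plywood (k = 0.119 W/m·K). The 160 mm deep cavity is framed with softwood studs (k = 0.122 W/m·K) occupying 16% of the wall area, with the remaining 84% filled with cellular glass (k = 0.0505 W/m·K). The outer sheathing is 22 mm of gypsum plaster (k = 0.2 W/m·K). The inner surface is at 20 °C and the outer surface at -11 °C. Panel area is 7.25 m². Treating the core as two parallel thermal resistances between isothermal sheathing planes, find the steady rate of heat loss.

Q ≈ 80.4 W

Sheathing layers in series; stud and cavity paths in parallel between them.
R_inner = 0.012/(0.119×7.25) = 0.01391 K/W
R_stud  = 0.16/(0.122×0.16×7.25) = 1.131 K/W
R_cav   = 0.16/(0.0505×0.84×7.25) = 0.5202 K/W
1/R_core = 1/R_stud + 1/R_cav → R_core = 0.3563 K/W
R_outer = 0.022/(0.2×7.25) = 0.01517 K/W
R_total = 0.3854 K/W
Q = ΔT/R_total = 31/0.3854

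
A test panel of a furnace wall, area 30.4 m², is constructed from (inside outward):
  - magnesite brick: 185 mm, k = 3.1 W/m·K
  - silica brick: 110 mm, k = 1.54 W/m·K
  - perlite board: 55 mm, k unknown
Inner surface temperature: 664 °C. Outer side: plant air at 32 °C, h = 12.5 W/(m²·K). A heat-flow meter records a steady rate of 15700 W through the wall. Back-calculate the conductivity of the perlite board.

k ≈ 0.0543 W/(m·K)

Thermal resistances in series:
R_magnesite brick = L/(kA) = 0.185/(3.1×30.4) = 0.001963 K/W
R_silica brick = L/(kA) = 0.11/(1.54×30.4) = 0.00235 K/W
R_outer film = 1/(h_o·A) = 1/(12.5×30.4) = 0.002632 K/W
Sum of known resistances R_other = 0.006944 K/W
Total R = ΔT/Q = 632/15700 = 0.04025 K/W
R_perlite board = R_total − R_other = 0.03331 K/W
k = L/(R·A) = 0.055/(0.03331×30.4)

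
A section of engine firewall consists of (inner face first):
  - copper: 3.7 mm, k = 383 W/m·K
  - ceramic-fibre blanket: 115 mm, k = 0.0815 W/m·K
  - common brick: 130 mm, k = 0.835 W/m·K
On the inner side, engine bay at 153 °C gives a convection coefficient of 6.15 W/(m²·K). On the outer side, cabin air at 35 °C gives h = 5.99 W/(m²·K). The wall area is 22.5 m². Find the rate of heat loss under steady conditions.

Q ≈ 1400 W

Series thermal resistances:
R_inner film = 1/(h_i·A) = 1/(6.15×22.5) = 0.007227 K/W
R_copper = L/(kA) = 0.0037/(383×22.5) = 4.294×10^-7 K/W
R_ceramic-fibre blanket = L/(kA) = 0.115/(0.0815×22.5) = 0.06271 K/W
R_common brick = L/(kA) = 0.13/(0.835×22.5) = 0.006919 K/W
R_outer film = 1/(h_o·A) = 1/(5.99×22.5) = 0.00742 K/W
R_total = 0.08428 K/W
Q = ΔT / R_total = 118 / 0.08428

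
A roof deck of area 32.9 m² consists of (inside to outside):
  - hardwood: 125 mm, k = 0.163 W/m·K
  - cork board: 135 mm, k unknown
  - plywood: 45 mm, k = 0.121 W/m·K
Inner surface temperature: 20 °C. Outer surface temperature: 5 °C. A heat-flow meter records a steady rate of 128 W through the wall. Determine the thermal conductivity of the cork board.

Series thermal resistances:
R_hardwood = L/(kA) = 0.125/(0.163×32.9) = 0.02331 K/W
R_plywood = L/(kA) = 0.045/(0.121×32.9) = 0.0113 K/W
Sum of known resistances R_other = 0.03461 K/W
Total R = ΔT/Q = 15/128 = 0.1172 K/W
R_cork board = R_total − R_other = 0.08257 K/W
k = L/(R·A) = 0.135/(0.08257×32.9)

k ≈ 0.0497 W/(m·K)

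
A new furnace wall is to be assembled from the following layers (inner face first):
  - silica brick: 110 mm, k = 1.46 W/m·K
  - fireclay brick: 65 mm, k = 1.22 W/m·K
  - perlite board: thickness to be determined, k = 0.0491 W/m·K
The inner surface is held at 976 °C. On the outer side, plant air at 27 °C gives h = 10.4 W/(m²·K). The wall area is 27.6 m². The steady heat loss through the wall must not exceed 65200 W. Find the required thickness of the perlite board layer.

Thermal resistances in series:
R_silica brick = L/(kA) = 0.11/(1.46×27.6) = 0.00273 K/W
R_fireclay brick = L/(kA) = 0.065/(1.22×27.6) = 0.00193 K/W
R_outer film = 1/(h_o·A) = 1/(10.4×27.6) = 0.003484 K/W
Sum of the known resistances R_other = 0.008144 K/W
Required total resistance R_tot = ΔT/Q_allow = 949/65200 = 0.01456 K/W
R_perlite board = R_tot − R_other = 0.006411 K/W
L = R·k·A = 0.006411×0.0491×27.6

L ≈ 8.69 mm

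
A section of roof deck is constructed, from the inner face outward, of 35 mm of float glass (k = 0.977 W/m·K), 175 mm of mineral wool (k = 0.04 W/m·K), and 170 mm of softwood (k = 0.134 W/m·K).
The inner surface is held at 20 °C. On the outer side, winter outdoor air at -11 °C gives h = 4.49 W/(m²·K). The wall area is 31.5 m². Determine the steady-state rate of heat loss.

Q ≈ 165 W

Treating each layer as a thermal resistance in series:
R_float glass = L/(kA) = 0.035/(0.977×31.5) = 0.001137 K/W
R_mineral wool = L/(kA) = 0.175/(0.04×31.5) = 0.1389 K/W
R_softwood = L/(kA) = 0.17/(0.134×31.5) = 0.04027 K/W
R_outer film = 1/(h_o·A) = 1/(4.49×31.5) = 0.00707 K/W
R_total = 0.1874 K/W
Q = ΔT / R_total = 31 / 0.1874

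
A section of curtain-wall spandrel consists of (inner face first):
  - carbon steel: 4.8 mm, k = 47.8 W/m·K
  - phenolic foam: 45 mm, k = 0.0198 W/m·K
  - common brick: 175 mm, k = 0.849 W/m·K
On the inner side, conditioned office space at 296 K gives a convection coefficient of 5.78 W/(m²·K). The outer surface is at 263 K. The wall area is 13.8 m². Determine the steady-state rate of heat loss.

Using the resistance-network approach (series):
R_inner film = 1/(h_i·A) = 1/(5.78×13.8) = 0.01254 K/W
R_carbon steel = L/(kA) = 0.0048/(47.8×13.8) = 7.277×10^-6 K/W
R_phenolic foam = L/(kA) = 0.045/(0.0198×13.8) = 0.1647 K/W
R_common brick = L/(kA) = 0.175/(0.849×13.8) = 0.01494 K/W
R_total = 0.1922 K/W
Q = ΔT / R_total = 33 / 0.1922

Q ≈ 172 W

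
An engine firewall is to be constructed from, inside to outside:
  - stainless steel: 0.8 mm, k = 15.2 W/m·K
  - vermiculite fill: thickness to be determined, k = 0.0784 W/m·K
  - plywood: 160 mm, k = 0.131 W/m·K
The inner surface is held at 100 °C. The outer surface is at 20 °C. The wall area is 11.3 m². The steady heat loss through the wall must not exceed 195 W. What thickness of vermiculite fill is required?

Model the wall as resistances in series:
R_stainless steel = L/(kA) = 0.0008/(15.2×11.3) = 4.658×10^-6 K/W
R_plywood = L/(kA) = 0.16/(0.131×11.3) = 0.1081 K/W
Sum of the known resistances R_other = 0.1081 K/W
Required total resistance R_tot = ΔT/Q_allow = 80/195 = 0.4103 K/W
R_vermiculite fill = R_tot − R_other = 0.3022 K/W
L = R·k·A = 0.3022×0.0784×11.3

L ≈ 268 mm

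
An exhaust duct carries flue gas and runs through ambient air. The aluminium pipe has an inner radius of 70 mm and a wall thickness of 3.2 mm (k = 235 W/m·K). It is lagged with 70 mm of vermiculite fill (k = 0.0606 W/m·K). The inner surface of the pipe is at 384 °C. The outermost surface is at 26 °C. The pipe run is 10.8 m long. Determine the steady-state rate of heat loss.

Q ≈ 2190 W

Cylindrical conduction, so R = ln(r₂/r₁)/(2πkL) per layer, in series:
R_aluminium pipe wall = ln(73.2/70)/(2π×235×10.8) = 2.803×10^-6 K/W
R_vermiculite fill = ln(143.2/73.2)/(2π×0.0606×10.8) = 0.1632 K/W
R_total = 0.1632 K/W
Q = ΔT/R_total = 358/0.1632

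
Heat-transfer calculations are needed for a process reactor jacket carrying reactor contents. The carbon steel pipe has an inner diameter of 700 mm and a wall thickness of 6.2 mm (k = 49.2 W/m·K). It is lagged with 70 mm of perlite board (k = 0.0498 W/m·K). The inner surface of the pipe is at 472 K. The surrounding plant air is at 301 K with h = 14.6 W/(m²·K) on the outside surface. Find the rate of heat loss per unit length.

q′ ≈ 285 W/m

Per-layer cylindrical resistances, series-summed:
R_carbon steel pipe wall = ln(356.2/350)/(2π×49.2×1) = 5.68×10^-5 K/W
R_perlite board = ln(426.2/356.2)/(2π×0.0498×1) = 0.5734 K/W
R_outer film = 1/(h_o·2πr_oL) = 1/(14.6×2π×0.4262×1) = 0.02558 K/W
R_total = 0.599 K/W
Q = ΔT/R_total = 171/0.599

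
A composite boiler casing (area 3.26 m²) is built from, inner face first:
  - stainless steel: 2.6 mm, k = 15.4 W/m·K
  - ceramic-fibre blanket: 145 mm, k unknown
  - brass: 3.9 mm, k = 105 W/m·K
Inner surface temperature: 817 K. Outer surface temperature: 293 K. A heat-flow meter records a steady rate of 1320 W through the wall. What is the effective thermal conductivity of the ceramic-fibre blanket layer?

k ≈ 0.112 W/(m·K)

Model the wall as resistances in series:
R_stainless steel = L/(kA) = 0.0026/(15.4×3.26) = 5.179×10^-5 K/W
R_brass = L/(kA) = 0.0039/(105×3.26) = 1.139×10^-5 K/W
Sum of known resistances R_other = 6.318×10^-5 K/W
Total R = ΔT/Q = 524/1320 = 0.397 K/W
R_ceramic-fibre blanket = R_total − R_other = 0.3969 K/W
k = L/(R·A) = 0.145/(0.3969×3.26)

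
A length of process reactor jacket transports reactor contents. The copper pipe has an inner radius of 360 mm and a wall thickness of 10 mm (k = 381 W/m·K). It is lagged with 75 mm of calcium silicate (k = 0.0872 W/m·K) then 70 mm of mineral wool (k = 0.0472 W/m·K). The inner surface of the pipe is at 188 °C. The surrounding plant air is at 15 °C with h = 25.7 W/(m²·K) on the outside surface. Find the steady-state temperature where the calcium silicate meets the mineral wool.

T ≈ 119 °C

For a radial system each layer contributes R = ln(r_out/r_in)/(2πkL); films add R = 1/(hA).
R_copper pipe wall = ln(370/360)/(2π×381×1) = 1.145×10^-5 K/W
R_calcium silicate = ln(445/370)/(2π×0.0872×1) = 0.3369 K/W
R_mineral wool = ln(515/445)/(2π×0.0472×1) = 0.4926 K/W
R_outer film = 1/(h_o·2πr_oL) = 1/(25.7×2π×0.515×1) = 0.01202 K/W
R_total = 0.8415 K/W
Q = ΔT/R_total = 173/0.8415
Q = 206 W/m
T_interface = T_inner − Q·ΣR(inner→interface) = 188 − 206×0.3369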